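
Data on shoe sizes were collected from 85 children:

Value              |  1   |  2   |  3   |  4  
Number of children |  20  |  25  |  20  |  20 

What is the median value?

2

Cumulative frequencies: 20, 45, 65, 85
n = 85, so the median is the value in position (n+1)/2 = 43.
Position 43 falls at value 2.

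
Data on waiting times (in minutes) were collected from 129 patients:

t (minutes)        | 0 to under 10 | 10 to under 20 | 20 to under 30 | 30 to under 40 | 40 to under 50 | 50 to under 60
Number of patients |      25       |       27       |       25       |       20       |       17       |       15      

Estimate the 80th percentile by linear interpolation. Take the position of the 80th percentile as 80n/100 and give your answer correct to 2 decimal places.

43.65

Cumulative frequencies: 25, 52, 77, 97, 114, 129
n = 129; position = 80n/100 = 103.2.
This falls in the class 40 to under 50: L = 40, F = 97, f = 17, h = 10.
80th percentile ≈ 40 + ((103.2 − 97) / 17) × 10 = 43.6471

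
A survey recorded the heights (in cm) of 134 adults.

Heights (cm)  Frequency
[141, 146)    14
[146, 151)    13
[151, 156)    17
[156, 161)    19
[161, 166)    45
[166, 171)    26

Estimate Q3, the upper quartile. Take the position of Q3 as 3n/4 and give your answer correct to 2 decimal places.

165.17

Cumulative frequencies: 14, 27, 44, 63, 108, 134
n = 134; position = 3n/4 = 100.5.
This falls in the class [161, 166): L = 161, F = 63, f = 45, h = 5.
Upper quartile ≈ 161 + ((100.5 − 63) / 45) × 5 = 165.1667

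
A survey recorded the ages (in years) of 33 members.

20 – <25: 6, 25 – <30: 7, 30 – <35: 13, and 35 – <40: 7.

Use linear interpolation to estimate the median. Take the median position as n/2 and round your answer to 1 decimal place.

Cumulative frequencies: 6, 13, 26, 33
n = 33; position = n/2 = 16.5.
This falls in the class 30 – <35: L = 30, F = 13, f = 13, h = 5.
Median ≈ 30 + ((16.5 − 13) / 13) × 5 = 31.3462

31.3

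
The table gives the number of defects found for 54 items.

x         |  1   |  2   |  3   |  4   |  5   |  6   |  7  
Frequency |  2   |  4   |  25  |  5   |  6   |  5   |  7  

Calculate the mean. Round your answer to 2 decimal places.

Values: 1, 2, 3, 4, 5, 6, 7
Σfx = 2×1 + 4×2 + 25×3 + 5×4 + 6×5 + 5×6 + 7×7 = 214
n = Σf = 54
Mean = 214 / 54 = 3.9630

3.96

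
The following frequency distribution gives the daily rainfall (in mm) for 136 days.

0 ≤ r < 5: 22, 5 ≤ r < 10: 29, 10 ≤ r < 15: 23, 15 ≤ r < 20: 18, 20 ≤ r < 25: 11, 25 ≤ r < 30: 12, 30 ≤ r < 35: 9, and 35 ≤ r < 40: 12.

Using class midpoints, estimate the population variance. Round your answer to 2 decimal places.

Midpoints: 2.5, 7.5, 12.5, 17.5, 22.5, 27.5, 32.5, 37.5
n = 136, Σfm = 2195, mean = 16.1397
Σfm² = 51900
Σf(m − x̄)² = Σfm² − (Σfm)²/n = 51900 − 2195²/136 = 16473.3456
Population variance = 16473.3456 / 136 = 121.1275

121.13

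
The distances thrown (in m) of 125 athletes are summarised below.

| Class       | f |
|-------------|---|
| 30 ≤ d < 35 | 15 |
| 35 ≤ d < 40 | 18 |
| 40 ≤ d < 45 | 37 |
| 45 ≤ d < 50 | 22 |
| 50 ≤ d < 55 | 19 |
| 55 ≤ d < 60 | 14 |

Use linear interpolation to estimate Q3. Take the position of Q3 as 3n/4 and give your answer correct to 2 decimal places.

Cumulative frequencies: 15, 33, 70, 92, 111, 125
n = 125; position = 3n/4 = 93.75.
This falls in the class 50 ≤ d < 55: L = 50, F = 92, f = 19, h = 5.
Upper quartile ≈ 50 + ((93.75 − 92) / 19) × 5 = 50.4605

50.46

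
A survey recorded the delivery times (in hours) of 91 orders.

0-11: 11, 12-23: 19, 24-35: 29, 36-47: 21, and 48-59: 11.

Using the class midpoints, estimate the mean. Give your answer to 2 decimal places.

Midpoints: 5.5, 17.5, 29.5, 41.5, 53.5
Σfm = 11×5.5 + 19×17.5 + 29×29.5 + 21×41.5 + 11×53.5 = 2708.5
n = Σf = 91
Mean = 2708.5 / 91 = 29.7637

29.76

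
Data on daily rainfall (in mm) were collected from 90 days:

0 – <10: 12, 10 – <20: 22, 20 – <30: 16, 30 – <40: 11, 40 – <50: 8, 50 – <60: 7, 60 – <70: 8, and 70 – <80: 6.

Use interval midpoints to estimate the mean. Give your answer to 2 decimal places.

Midpoints: 5, 15, 25, 35, 45, 55, 65, 75
Σfm = 12×5 + 22×15 + 16×25 + 11×35 + 8×45 + 7×55 + 8×65 + 6×75 = 2890
n = Σf = 90
Mean = 2890 / 90 = 32.1111

32.11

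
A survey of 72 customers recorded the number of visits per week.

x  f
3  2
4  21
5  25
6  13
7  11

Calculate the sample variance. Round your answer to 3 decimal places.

Values: 3, 4, 5, 6, 7
n = 72, Σfx = 370, mean = 5.1389
Σfx² = 1986
Σf(x − x̄)² = Σfx² − (Σfx)²/n = 1986 − 370²/72 = 84.6111
Sample variance = 84.6111 / 71 = 1.1917

1.192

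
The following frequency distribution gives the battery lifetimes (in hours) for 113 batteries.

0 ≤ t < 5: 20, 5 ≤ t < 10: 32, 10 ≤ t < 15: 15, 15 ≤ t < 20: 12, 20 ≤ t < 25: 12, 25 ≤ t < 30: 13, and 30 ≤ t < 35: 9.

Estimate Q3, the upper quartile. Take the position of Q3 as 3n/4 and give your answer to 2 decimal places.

22.40

Cumulative frequencies: 20, 52, 67, 79, 91, 104, 113
n = 113; position = 3n/4 = 84.75.
This falls in the class 20 ≤ t < 25: L = 20, F = 79, f = 12, h = 5.
Upper quartile ≈ 20 + ((84.75 − 79) / 12) × 5 = 22.3958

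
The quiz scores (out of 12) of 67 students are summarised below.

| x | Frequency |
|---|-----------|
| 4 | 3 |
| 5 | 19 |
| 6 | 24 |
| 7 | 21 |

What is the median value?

Cumulative frequencies: 3, 22, 46, 67
n = 67, so the median is the value in position (n+1)/2 = 34.
Position 34 falls at value 6.

6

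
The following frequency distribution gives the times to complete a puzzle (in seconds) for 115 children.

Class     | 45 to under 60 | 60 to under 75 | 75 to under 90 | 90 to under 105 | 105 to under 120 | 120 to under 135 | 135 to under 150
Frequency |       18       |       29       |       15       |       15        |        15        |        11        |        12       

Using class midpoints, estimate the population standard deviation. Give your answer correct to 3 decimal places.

29.161

Midpoints: 52.5, 67.5, 82.5, 97.5, 112.5, 127.5, 142.5
n = 115, Σfm = 10402.5, mean = 90.4565
Σfm² = 1038768.75
Σf(m − x̄)² = Σfm² − (Σfm)²/n = 1038768.75 − 10402.5²/115 = 97794.7826
Population variance = 97794.7826 / 115 = 850.3894
Standard deviation = √850.3894 = 29.1614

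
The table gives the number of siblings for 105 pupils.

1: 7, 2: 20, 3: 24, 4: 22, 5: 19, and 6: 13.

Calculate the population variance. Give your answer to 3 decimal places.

2.122

Values: 1, 2, 3, 4, 5, 6
n = 105, Σfx = 380, mean = 3.6190
Σfx² = 1598
Σf(x − x̄)² = Σfx² − (Σfx)²/n = 1598 − 380²/105 = 222.7619
Population variance = 222.7619 / 105 = 2.1215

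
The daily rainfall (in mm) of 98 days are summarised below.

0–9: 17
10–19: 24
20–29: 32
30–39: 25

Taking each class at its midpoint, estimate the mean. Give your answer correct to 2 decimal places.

21.13

Midpoints: 4.5, 14.5, 24.5, 34.5
Σfm = 17×4.5 + 24×14.5 + 32×24.5 + 25×34.5 = 2071
n = Σf = 98
Mean = 2071 / 98 = 21.1327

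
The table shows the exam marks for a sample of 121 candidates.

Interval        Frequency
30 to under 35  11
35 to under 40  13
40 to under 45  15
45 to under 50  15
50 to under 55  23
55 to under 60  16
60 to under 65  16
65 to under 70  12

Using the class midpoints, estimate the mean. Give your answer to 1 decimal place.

50.7

Midpoints: 32.5, 37.5, 42.5, 47.5, 52.5, 57.5, 62.5, 67.5
Σfm = 11×32.5 + 13×37.5 + 15×42.5 + 15×47.5 + 23×52.5 + 16×57.5 + 16×62.5 + 12×67.5 = 6132.5
n = Σf = 121
Mean = 6132.5 / 121 = 50.6818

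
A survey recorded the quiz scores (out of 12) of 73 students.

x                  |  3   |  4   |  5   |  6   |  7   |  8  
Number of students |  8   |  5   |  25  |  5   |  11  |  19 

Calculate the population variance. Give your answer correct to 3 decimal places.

2.776

Values: 3, 4, 5, 6, 7, 8
n = 73, Σfx = 428, mean = 5.8630
Σfx² = 2712
Σf(x − x̄)² = Σfx² − (Σfx)²/n = 2712 − 428²/73 = 202.6301
Population variance = 202.6301 / 73 = 2.7758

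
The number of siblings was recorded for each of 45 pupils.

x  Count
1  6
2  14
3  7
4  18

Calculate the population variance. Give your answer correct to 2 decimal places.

1.21

Values: 1, 2, 3, 4
n = 45, Σfx = 127, mean = 2.8222
Σfx² = 413
Σf(x − x̄)² = Σfx² − (Σfx)²/n = 413 − 127²/45 = 54.5778
Population variance = 54.5778 / 45 = 1.2128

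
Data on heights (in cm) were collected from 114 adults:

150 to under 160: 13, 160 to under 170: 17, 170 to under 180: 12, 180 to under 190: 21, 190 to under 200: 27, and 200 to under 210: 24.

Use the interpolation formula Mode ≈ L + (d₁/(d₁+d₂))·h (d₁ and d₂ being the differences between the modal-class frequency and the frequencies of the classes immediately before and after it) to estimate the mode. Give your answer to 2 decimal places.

Modal class: 190 to under 200 (highest frequency 27).
d₁ = 27 − 21 = 6, d₂ = 27 − 24 = 3
Mode ≈ 190 + (6/(6+3)) × 10 = 190 + 6.6667 = 196.6667

196.67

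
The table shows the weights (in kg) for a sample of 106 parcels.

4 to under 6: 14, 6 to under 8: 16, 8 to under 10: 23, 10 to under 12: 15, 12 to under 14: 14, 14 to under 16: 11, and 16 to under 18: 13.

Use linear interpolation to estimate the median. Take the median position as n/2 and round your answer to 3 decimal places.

10.000

Cumulative frequencies: 14, 30, 53, 68, 82, 93, 106
n = 106; position = n/2 = 53.
This falls in the class 8 to under 10: L = 8, F = 30, f = 23, h = 2.
Median ≈ 8 + ((53 − 30) / 23) × 2 = 10.0000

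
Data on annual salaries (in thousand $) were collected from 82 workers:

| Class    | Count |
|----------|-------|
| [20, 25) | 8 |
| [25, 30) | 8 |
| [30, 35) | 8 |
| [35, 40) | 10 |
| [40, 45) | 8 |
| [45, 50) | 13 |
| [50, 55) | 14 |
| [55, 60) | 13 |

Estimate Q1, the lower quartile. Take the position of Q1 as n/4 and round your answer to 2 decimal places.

32.81

Cumulative frequencies: 8, 16, 24, 34, 42, 55, 69, 82
n = 82; position = n/4 = 20.5.
This falls in the class [30, 35): L = 30, F = 16, f = 8, h = 5.
Lower quartile ≈ 30 + ((20.5 − 16) / 8) × 5 = 32.8125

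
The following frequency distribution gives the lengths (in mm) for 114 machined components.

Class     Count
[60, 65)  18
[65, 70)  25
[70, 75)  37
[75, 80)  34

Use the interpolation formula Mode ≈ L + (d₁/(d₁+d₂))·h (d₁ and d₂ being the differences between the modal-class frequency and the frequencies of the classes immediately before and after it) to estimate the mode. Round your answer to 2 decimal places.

74.00

Modal class: [70, 75) (highest frequency 37).
d₁ = 37 − 25 = 12, d₂ = 37 − 34 = 3
Mode ≈ 70 + (12/(12+3)) × 5 = 70 + 4.0000 = 74.0000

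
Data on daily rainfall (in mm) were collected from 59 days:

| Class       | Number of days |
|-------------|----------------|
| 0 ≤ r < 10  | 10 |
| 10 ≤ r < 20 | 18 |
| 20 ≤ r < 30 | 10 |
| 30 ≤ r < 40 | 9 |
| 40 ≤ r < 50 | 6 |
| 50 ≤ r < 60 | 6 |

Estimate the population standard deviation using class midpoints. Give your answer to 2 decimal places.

15.68

Midpoints: 5, 15, 25, 35, 45, 55
n = 59, Σfm = 1485, mean = 25.1695
Σfm² = 51875
Σf(m − x̄)² = Σfm² − (Σfm)²/n = 51875 − 1485²/59 = 14498.3051
Population variance = 14498.3051 / 59 = 245.7340
Standard deviation = √245.7340 = 15.6759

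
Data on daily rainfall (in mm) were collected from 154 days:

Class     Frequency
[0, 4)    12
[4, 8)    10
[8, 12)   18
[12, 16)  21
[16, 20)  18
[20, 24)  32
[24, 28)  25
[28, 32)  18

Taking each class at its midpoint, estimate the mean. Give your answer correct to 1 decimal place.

Midpoints: 2, 6, 10, 14, 18, 22, 26, 30
Σfm = 12×2 + 10×6 + 18×10 + 21×14 + 18×18 + 32×22 + 25×26 + 18×30 = 2776
n = Σf = 154
Mean = 2776 / 154 = 18.0260

18.0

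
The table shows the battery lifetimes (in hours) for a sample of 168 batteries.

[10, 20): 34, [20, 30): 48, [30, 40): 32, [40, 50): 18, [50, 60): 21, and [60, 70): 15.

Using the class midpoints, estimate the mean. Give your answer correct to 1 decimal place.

34.3

Midpoints: 15, 25, 35, 45, 55, 65
Σfm = 34×15 + 48×25 + 32×35 + 18×45 + 21×55 + 15×65 = 5770
n = Σf = 168
Mean = 5770 / 168 = 34.3452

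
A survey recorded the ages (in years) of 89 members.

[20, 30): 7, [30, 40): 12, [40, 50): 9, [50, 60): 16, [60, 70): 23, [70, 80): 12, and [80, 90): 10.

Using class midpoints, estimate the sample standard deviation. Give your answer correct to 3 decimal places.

17.679

Midpoints: 25, 35, 45, 55, 65, 75, 85
n = 89, Σfm = 5125, mean = 57.5843
Σfm² = 322625
Σf(m − x̄)² = Σfm² − (Σfm)²/n = 322625 − 5125²/89 = 27505.6180
Sample variance = 27505.6180 / 88 = 312.5638
Standard deviation = √312.5638 = 17.6795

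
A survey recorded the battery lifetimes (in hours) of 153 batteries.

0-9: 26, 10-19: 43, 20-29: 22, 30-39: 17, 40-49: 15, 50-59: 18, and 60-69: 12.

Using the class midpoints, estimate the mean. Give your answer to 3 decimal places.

Midpoints: 4.5, 14.5, 24.5, 34.5, 44.5, 54.5, 64.5
Σfm = 26×4.5 + 43×14.5 + 22×24.5 + 17×34.5 + 15×44.5 + 18×54.5 + 12×64.5 = 4288.5
n = Σf = 153
Mean = 4288.5 / 153 = 28.0294

28.029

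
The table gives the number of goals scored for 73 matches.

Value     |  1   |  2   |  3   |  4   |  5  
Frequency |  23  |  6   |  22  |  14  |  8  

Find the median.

3

Cumulative frequencies: 23, 29, 51, 65, 73
n = 73, so the median is the value in position (n+1)/2 = 37.
Position 37 falls at value 3.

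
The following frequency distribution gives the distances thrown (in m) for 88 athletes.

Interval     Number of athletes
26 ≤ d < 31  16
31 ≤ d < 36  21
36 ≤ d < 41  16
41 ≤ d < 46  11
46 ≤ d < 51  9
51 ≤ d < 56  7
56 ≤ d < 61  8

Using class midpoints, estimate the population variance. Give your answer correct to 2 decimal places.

Midpoints: 28.5, 33.5, 38.5, 43.5, 48.5, 53.5, 58.5
n = 88, Σfm = 3533, mean = 40.1477
Σfm² = 149678
Σf(m − x̄)² = Σfm² − (Σfm)²/n = 149678 − 3533²/88 = 7836.0795
Population variance = 7836.0795 / 88 = 89.0464

89.05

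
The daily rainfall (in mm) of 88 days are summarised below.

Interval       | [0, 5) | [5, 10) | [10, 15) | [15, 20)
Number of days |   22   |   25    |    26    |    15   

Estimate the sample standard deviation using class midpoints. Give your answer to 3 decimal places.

Midpoints: 2.5, 7.5, 12.5, 17.5
n = 88, Σfm = 830, mean = 9.4318
Σfm² = 10200
Σf(m − x̄)² = Σfm² − (Σfm)²/n = 10200 − 830²/88 = 2371.5909
Sample variance = 2371.5909 / 87 = 27.2597
Standard deviation = √27.2597 = 5.2211

5.221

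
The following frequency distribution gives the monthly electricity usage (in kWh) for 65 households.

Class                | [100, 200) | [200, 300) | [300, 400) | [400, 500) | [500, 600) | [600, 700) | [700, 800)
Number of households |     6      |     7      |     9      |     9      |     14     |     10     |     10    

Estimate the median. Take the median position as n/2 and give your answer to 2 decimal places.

Cumulative frequencies: 6, 13, 22, 31, 45, 55, 65
n = 65; position = n/2 = 32.5.
This falls in the class [500, 600): L = 500, F = 31, f = 14, h = 100.
Median ≈ 500 + ((32.5 − 31) / 14) × 100 = 510.7143

510.71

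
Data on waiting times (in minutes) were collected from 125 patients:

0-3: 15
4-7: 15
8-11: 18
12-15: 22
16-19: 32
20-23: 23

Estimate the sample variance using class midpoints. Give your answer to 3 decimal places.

Midpoints: 1.5, 5.5, 9.5, 13.5, 17.5, 21.5
n = 125, Σfm = 1627.5, mean = 13.0200
Σfm² = 26553.25
Σf(m − x̄)² = Σfm² − (Σfm)²/n = 26553.25 − 1627.5²/125 = 5363.2000
Sample variance = 5363.2000 / 124 = 43.2516

43.252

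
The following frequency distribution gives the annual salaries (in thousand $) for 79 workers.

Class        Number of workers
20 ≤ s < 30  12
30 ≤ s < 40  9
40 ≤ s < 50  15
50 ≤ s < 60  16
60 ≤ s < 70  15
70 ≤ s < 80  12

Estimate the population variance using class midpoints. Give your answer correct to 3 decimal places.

Midpoints: 25, 35, 45, 55, 65, 75
n = 79, Σfm = 4045, mean = 51.2025
Σfm² = 228175
Σf(m − x̄)² = Σfm² − (Σfm)²/n = 228175 − 4045²/79 = 21060.7595
Population variance = 21060.7595 / 79 = 266.5919

266.592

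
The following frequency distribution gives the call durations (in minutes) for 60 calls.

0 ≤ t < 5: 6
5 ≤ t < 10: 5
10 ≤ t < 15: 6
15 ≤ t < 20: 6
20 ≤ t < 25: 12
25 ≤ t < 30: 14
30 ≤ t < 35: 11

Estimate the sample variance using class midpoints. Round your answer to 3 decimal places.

93.919

Midpoints: 2.5, 7.5, 12.5, 17.5, 22.5, 27.5, 32.5
n = 60, Σfm = 1245, mean = 20.7500
Σfm² = 31375
Σf(m − x̄)² = Σfm² − (Σfm)²/n = 31375 − 1245²/60 = 5541.2500
Sample variance = 5541.2500 / 59 = 93.9195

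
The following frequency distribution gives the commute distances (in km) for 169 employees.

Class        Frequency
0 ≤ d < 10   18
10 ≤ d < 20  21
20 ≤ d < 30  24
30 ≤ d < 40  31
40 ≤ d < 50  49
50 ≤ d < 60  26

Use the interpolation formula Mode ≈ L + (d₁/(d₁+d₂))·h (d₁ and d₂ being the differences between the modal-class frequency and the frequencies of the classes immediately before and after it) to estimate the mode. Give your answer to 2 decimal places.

Modal class: 40 ≤ d < 50 (highest frequency 49).
d₁ = 49 − 31 = 18, d₂ = 49 − 26 = 23
Mode ≈ 40 + (18/(18+23)) × 10 = 40 + 4.3902 = 44.3902

44.39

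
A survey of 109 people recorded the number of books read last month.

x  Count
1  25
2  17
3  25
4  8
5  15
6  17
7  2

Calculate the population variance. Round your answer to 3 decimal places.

Values: 1, 2, 3, 4, 5, 6, 7
n = 109, Σfx = 357, mean = 3.2752
Σfx² = 1531
Σf(x − x̄)² = Σfx² − (Σfx)²/n = 1531 − 357²/109 = 361.7431
Population variance = 361.7431 / 109 = 3.3187

3.319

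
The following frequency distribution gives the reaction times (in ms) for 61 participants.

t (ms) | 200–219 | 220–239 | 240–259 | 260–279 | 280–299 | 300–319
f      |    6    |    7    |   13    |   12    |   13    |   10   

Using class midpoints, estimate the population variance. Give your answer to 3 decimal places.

955.012

Midpoints: 209.5, 229.5, 249.5, 269.5, 289.5, 309.5
n = 61, Σfm = 16199.5, mean = 265.5656
Σfm² = 4360285.25
Σf(m − x̄)² = Σfm² − (Σfm)²/n = 4360285.25 − 16199.5²/61 = 58255.7377
Population variance = 58255.7377 / 61 = 955.0121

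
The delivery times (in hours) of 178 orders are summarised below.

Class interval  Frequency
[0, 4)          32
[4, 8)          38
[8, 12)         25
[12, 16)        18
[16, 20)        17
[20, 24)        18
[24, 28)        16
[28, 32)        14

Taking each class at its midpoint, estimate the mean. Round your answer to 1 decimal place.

13.1

Midpoints: 2, 6, 10, 14, 18, 22, 26, 30
Σfm = 32×2 + 38×6 + 25×10 + 18×14 + 17×18 + 18×22 + 16×26 + 14×30 = 2332
n = Σf = 178
Mean = 2332 / 178 = 13.1011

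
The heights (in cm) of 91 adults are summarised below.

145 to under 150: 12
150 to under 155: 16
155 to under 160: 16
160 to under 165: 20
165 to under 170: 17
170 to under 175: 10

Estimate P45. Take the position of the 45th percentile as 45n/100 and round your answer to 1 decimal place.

159.0

Cumulative frequencies: 12, 28, 44, 64, 81, 91
n = 91; position = 45n/100 = 40.95.
This falls in the class 155 to under 160: L = 155, F = 28, f = 16, h = 5.
45th percentile ≈ 155 + ((40.95 − 28) / 16) × 5 = 159.0469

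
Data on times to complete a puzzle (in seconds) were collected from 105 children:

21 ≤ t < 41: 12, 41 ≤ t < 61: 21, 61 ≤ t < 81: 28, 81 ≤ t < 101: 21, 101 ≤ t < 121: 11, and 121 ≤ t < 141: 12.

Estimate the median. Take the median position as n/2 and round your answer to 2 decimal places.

Cumulative frequencies: 12, 33, 61, 82, 93, 105
n = 105; position = n/2 = 52.5.
This falls in the class 61 ≤ t < 81: L = 61, F = 33, f = 28, h = 20.
Median ≈ 61 + ((52.5 − 33) / 28) × 20 = 74.9286

74.93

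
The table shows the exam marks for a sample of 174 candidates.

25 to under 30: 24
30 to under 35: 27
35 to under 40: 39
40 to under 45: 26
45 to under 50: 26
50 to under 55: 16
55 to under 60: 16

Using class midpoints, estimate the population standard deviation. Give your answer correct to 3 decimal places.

Midpoints: 27.5, 32.5, 37.5, 42.5, 47.5, 52.5, 57.5
n = 174, Σfm = 7100, mean = 40.8046
Σfm² = 304137.5
Σf(m − x̄)² = Σfm² − (Σfm)²/n = 304137.5 − 7100²/174 = 14424.8563
Population variance = 14424.8563 / 174 = 82.9015
Standard deviation = √82.9015 = 9.1050

9.105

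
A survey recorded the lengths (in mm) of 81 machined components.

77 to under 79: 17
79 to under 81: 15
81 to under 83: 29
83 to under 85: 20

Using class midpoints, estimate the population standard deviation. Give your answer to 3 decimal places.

Midpoints: 78, 80, 82, 84
n = 81, Σfm = 6584, mean = 81.2840
Σfm² = 535544
Σf(m − x̄)² = Σfm² − (Σfm)²/n = 535544 − 6584²/81 = 370.4691
Population variance = 370.4691 / 81 = 4.5737
Standard deviation = √4.5737 = 2.1386

2.139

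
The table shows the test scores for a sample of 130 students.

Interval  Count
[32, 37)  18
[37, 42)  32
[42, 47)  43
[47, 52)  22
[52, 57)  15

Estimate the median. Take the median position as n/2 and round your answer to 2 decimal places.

Cumulative frequencies: 18, 50, 93, 115, 130
n = 130; position = n/2 = 65.
This falls in the class [42, 47): L = 42, F = 50, f = 43, h = 5.
Median ≈ 42 + ((65 − 50) / 43) × 5 = 43.7442

43.74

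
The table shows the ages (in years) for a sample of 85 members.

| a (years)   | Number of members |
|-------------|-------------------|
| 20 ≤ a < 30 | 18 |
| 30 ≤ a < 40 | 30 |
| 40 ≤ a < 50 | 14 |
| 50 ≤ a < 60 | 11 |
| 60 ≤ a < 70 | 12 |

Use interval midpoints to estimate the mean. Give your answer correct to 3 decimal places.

41.353

Midpoints: 25, 35, 45, 55, 65
Σfm = 18×25 + 30×35 + 14×45 + 11×55 + 12×65 = 3515
n = Σf = 85
Mean = 3515 / 85 = 41.3529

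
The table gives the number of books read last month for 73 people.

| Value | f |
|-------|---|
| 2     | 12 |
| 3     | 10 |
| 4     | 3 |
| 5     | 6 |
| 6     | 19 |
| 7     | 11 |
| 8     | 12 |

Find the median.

6

Cumulative frequencies: 12, 22, 25, 31, 50, 61, 73
n = 73, so the median is the value in position (n+1)/2 = 37.
Position 37 falls at value 6.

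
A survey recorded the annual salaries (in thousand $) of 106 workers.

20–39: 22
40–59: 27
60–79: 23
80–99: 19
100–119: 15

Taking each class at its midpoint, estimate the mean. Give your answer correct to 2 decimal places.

65.35

Midpoints: 29.5, 49.5, 69.5, 89.5, 109.5
Σfm = 22×29.5 + 27×49.5 + 23×69.5 + 19×89.5 + 15×109.5 = 6927
n = Σf = 106
Mean = 6927 / 106 = 65.3491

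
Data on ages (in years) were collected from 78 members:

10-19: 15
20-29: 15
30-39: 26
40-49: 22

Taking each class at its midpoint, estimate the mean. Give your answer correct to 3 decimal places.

Midpoints: 14.5, 24.5, 34.5, 44.5
Σfm = 15×14.5 + 15×24.5 + 26×34.5 + 22×44.5 = 2461
n = Σf = 78
Mean = 2461 / 78 = 31.5513

31.551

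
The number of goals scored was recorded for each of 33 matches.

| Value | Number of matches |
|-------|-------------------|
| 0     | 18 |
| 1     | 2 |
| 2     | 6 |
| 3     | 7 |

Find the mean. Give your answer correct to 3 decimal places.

Values: 0, 1, 2, 3
Σfx = 18×0 + 2×1 + 6×2 + 7×3 = 35
n = Σf = 33
Mean = 35 / 33 = 1.0606

1.061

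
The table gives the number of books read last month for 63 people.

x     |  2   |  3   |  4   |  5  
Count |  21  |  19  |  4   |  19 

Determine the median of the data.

3

Cumulative frequencies: 21, 40, 44, 63
n = 63, so the median is the value in position (n+1)/2 = 32.
Position 32 falls at value 3.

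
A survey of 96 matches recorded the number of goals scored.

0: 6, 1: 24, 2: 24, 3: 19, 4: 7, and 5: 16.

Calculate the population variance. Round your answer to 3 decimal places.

Values: 0, 1, 2, 3, 4, 5
n = 96, Σfx = 237, mean = 2.4688
Σfx² = 803
Σf(x − x̄)² = Σfx² − (Σfx)²/n = 803 − 237²/96 = 217.9062
Population variance = 217.9062 / 96 = 2.2699

2.270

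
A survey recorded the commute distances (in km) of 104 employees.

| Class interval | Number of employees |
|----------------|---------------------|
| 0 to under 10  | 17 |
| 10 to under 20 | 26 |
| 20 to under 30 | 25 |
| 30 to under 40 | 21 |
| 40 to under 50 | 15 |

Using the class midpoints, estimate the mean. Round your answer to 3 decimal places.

Midpoints: 5, 15, 25, 35, 45
Σfm = 17×5 + 26×15 + 25×25 + 21×35 + 15×45 = 2510
n = Σf = 104
Mean = 2510 / 104 = 24.1346

24.135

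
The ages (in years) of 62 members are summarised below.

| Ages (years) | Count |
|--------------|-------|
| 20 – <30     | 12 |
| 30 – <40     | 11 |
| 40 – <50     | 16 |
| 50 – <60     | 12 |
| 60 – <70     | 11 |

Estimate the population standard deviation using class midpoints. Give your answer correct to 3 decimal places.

13.618

Midpoints: 25, 35, 45, 55, 65
n = 62, Σfm = 2780, mean = 44.8387
Σfm² = 136150
Σf(m − x̄)² = Σfm² − (Σfm)²/n = 136150 − 2780²/62 = 11498.3871
Population variance = 11498.3871 / 62 = 185.4579
Standard deviation = √185.4579 = 13.6183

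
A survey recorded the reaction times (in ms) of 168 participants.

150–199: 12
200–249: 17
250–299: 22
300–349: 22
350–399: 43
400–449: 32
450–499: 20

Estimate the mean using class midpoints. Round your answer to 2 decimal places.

346.82

Midpoints: 174.5, 224.5, 274.5, 324.5, 374.5, 424.5, 474.5
Σfm = 12×174.5 + 17×224.5 + 22×274.5 + 22×324.5 + 43×374.5 + 32×424.5 + 20×474.5 = 58266
n = Σf = 168
Mean = 58266 / 168 = 346.8214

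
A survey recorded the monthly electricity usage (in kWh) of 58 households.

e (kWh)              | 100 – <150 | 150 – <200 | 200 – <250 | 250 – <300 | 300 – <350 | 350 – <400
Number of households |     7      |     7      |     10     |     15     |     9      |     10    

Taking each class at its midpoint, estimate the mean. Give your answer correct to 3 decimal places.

261.207

Midpoints: 125, 175, 225, 275, 325, 375
Σfm = 7×125 + 7×175 + 10×225 + 15×275 + 9×325 + 10×375 = 15150
n = Σf = 58
Mean = 15150 / 58 = 261.2069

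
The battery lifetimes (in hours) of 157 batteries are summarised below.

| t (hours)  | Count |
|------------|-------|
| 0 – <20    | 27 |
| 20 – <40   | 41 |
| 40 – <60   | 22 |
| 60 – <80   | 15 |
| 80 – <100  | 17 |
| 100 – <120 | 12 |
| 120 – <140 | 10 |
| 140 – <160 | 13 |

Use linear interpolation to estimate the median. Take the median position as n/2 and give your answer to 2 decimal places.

Cumulative frequencies: 27, 68, 90, 105, 122, 134, 144, 157
n = 157; position = n/2 = 78.5.
This falls in the class 40 – <60: L = 40, F = 68, f = 22, h = 20.
Median ≈ 40 + ((78.5 − 68) / 22) × 20 = 49.5455

49.55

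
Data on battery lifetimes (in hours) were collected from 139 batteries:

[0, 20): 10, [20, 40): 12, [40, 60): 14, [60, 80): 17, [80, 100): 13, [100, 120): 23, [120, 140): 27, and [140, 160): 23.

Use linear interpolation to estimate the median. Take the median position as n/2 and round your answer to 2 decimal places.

103.04

Cumulative frequencies: 10, 22, 36, 53, 66, 89, 116, 139
n = 139; position = n/2 = 69.5.
This falls in the class [100, 120): L = 100, F = 66, f = 23, h = 20.
Median ≈ 100 + ((69.5 − 66) / 23) × 20 = 103.0435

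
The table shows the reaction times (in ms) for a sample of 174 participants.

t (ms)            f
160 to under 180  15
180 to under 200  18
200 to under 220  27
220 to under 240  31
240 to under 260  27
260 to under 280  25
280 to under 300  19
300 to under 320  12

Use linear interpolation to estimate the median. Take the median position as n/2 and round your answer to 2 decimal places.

Cumulative frequencies: 15, 33, 60, 91, 118, 143, 162, 174
n = 174; position = n/2 = 87.
This falls in the class 220 to under 240: L = 220, F = 60, f = 31, h = 20.
Median ≈ 220 + ((87 − 60) / 31) × 20 = 237.4194

237.42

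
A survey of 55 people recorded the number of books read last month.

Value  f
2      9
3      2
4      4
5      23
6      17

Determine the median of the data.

Cumulative frequencies: 9, 11, 15, 38, 55
n = 55, so the median is the value in position (n+1)/2 = 28.
Position 28 falls at value 5.

5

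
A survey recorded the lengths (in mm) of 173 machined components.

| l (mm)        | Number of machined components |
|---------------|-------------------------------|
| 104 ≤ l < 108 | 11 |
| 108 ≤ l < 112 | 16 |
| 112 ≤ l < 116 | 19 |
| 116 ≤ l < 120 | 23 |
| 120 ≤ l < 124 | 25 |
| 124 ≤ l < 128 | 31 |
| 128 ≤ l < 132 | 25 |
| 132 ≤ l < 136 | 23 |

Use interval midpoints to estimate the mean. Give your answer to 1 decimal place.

Midpoints: 106, 110, 114, 118, 122, 126, 130, 134
Σfm = 11×106 + 16×110 + 19×114 + 23×118 + 25×122 + 31×126 + 25×130 + 23×134 = 21094
n = Σf = 173
Mean = 21094 / 173 = 121.9306

121.9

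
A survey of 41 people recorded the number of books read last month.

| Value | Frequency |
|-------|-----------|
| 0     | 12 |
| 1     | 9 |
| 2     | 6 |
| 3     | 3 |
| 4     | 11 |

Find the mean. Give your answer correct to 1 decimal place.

Values: 0, 1, 2, 3, 4
Σfx = 12×0 + 9×1 + 6×2 + 3×3 + 11×4 = 74
n = Σf = 41
Mean = 74 / 41 = 1.8049

1.8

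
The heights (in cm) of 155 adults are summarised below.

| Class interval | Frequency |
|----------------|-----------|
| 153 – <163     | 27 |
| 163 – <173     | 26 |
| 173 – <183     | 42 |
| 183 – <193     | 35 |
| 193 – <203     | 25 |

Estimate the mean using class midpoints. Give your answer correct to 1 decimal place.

178.3

Midpoints: 158, 168, 178, 188, 198
Σfm = 27×158 + 26×168 + 42×178 + 35×188 + 25×198 = 27640
n = Σf = 155
Mean = 27640 / 155 = 178.3226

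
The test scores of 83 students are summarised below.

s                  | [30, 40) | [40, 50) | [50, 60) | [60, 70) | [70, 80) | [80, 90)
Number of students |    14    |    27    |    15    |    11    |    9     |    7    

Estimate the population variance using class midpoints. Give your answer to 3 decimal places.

Midpoints: 35, 45, 55, 65, 75, 85
n = 83, Σfm = 4515, mean = 54.3976
Σfm² = 264875
Σf(m − x̄)² = Σfm² − (Σfm)²/n = 264875 − 4515²/83 = 19269.8795
Population variance = 19269.8795 / 83 = 232.1672

232.167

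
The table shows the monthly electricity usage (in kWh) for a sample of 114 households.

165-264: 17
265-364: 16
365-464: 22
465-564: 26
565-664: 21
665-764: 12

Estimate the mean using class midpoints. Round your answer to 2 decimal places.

Midpoints: 214.5, 314.5, 414.5, 514.5, 614.5, 714.5
Σfm = 17×214.5 + 16×314.5 + 22×414.5 + 26×514.5 + 21×614.5 + 12×714.5 = 52653
n = Σf = 114
Mean = 52653 / 114 = 461.8684

461.87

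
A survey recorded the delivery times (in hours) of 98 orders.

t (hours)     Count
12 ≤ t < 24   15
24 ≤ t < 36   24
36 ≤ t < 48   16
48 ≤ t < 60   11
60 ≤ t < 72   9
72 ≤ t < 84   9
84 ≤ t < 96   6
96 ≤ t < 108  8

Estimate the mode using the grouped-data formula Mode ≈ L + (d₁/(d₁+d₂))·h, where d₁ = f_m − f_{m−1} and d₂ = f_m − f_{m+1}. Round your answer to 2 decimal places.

Modal class: 24 ≤ t < 36 (highest frequency 24).
d₁ = 24 − 15 = 9, d₂ = 24 − 16 = 8
Mode ≈ 24 + (9/(9+8)) × 12 = 24 + 6.3529 = 30.3529

30.35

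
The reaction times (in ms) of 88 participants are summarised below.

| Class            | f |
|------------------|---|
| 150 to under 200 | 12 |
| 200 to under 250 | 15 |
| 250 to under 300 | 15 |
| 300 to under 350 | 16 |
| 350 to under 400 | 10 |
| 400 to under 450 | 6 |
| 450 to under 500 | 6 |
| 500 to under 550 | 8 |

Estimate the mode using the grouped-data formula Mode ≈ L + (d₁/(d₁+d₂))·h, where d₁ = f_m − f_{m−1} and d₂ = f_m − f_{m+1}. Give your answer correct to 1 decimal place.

307.1

Modal class: 300 to under 350 (highest frequency 16).
d₁ = 16 − 15 = 1, d₂ = 16 − 10 = 6
Mode ≈ 300 + (1/(1+6)) × 50 = 300 + 7.1429 = 307.1429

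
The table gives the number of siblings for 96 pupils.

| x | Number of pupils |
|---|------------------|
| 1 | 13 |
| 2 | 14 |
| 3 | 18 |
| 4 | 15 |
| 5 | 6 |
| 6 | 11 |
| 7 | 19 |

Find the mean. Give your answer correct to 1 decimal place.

Values: 1, 2, 3, 4, 5, 6, 7
Σfx = 13×1 + 14×2 + 18×3 + 15×4 + 6×5 + 11×6 + 19×7 = 384
n = Σf = 96
Mean = 384 / 96 = 4.0000

4.0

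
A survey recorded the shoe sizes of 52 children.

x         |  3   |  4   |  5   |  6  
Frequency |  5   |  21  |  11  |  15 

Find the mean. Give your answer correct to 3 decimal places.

4.692

Values: 3, 4, 5, 6
Σfx = 5×3 + 21×4 + 11×5 + 15×6 = 244
n = Σf = 52
Mean = 244 / 52 = 4.6923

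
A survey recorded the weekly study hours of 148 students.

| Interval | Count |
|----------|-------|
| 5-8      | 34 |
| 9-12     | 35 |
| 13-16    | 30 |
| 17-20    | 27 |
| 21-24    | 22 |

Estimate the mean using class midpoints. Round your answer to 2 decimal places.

Midpoints: 6.5, 10.5, 14.5, 18.5, 22.5
Σfm = 34×6.5 + 35×10.5 + 30×14.5 + 27×18.5 + 22×22.5 = 2018
n = Σf = 148
Mean = 2018 / 148 = 13.6351

13.64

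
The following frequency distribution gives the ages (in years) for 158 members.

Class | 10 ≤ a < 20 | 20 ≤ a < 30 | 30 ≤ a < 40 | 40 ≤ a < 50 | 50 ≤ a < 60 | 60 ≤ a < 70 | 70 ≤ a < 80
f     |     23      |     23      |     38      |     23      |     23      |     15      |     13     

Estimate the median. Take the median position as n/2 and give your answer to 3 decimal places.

38.684

Cumulative frequencies: 23, 46, 84, 107, 130, 145, 158
n = 158; position = n/2 = 79.
This falls in the class 30 ≤ a < 40: L = 30, F = 46, f = 38, h = 10.
Median ≈ 30 + ((79 − 46) / 38) × 10 = 38.6842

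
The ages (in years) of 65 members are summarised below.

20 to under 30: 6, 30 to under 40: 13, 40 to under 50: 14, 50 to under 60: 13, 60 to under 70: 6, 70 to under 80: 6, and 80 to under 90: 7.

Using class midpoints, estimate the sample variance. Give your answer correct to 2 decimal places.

Midpoints: 25, 35, 45, 55, 65, 75, 85
n = 65, Σfm = 3385, mean = 52.0769
Σfm² = 197025
Σf(m − x̄)² = Σfm² − (Σfm)²/n = 197025 − 3385²/65 = 20744.6154
Sample variance = 20744.6154 / 64 = 324.1346

324.13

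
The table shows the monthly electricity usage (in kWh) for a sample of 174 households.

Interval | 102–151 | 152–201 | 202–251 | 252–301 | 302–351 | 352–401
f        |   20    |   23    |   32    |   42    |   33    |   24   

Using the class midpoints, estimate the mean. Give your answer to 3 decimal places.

Midpoints: 126.5, 176.5, 226.5, 276.5, 326.5, 376.5
Σfm = 20×126.5 + 23×176.5 + 32×226.5 + 42×276.5 + 33×326.5 + 24×376.5 = 45261
n = Σf = 174
Mean = 45261 / 174 = 260.1207

260.121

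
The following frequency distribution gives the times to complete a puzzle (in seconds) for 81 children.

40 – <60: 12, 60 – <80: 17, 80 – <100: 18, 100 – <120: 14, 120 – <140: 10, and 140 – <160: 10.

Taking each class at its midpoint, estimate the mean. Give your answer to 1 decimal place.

Midpoints: 50, 70, 90, 110, 130, 150
Σfm = 12×50 + 17×70 + 18×90 + 14×110 + 10×130 + 10×150 = 7750
n = Σf = 81
Mean = 7750 / 81 = 95.6790

95.7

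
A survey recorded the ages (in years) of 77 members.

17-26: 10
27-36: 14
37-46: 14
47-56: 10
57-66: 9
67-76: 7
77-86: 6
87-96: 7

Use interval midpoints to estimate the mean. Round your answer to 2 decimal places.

51.11

Midpoints: 21.5, 31.5, 41.5, 51.5, 61.5, 71.5, 81.5, 91.5
Σfm = 10×21.5 + 14×31.5 + 14×41.5 + 10×51.5 + 9×61.5 + 7×71.5 + 6×81.5 + 7×91.5 = 3935.5
n = Σf = 77
Mean = 3935.5 / 77 = 51.1104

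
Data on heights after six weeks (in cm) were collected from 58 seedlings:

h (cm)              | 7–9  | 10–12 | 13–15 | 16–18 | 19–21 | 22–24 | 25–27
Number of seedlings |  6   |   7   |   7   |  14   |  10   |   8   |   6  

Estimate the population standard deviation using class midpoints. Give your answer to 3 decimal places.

Midpoints: 8, 11, 14, 17, 20, 23, 26
n = 58, Σfm = 1001, mean = 17.2586
Σfm² = 18937
Σf(m − x̄)² = Σfm² − (Σfm)²/n = 18937 − 1001²/58 = 1661.1207
Population variance = 1661.1207 / 58 = 28.6400
Standard deviation = √28.6400 = 5.3516

5.352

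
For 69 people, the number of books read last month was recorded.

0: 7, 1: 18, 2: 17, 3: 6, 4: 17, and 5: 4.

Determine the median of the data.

2

Cumulative frequencies: 7, 25, 42, 48, 65, 69
n = 69, so the median is the value in position (n+1)/2 = 35.
Position 35 falls at value 2.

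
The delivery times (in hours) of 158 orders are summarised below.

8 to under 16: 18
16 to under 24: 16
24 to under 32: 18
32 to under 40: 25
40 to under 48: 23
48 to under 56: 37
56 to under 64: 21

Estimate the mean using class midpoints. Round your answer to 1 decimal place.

38.8

Midpoints: 12, 20, 28, 36, 44, 52, 60
Σfm = 18×12 + 16×20 + 18×28 + 25×36 + 23×44 + 37×52 + 21×60 = 6136
n = Σf = 158
Mean = 6136 / 158 = 38.8354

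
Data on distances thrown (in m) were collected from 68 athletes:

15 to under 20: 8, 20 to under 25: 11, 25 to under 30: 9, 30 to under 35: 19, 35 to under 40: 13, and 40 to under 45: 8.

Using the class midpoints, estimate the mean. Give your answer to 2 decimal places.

30.59

Midpoints: 17.5, 22.5, 27.5, 32.5, 37.5, 42.5
Σfm = 8×17.5 + 11×22.5 + 9×27.5 + 19×32.5 + 13×37.5 + 8×42.5 = 2080
n = Σf = 68
Mean = 2080 / 68 = 30.5882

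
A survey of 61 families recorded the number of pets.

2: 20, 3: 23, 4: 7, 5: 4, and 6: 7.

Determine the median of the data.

Cumulative frequencies: 20, 43, 50, 54, 61
n = 61, so the median is the value in position (n+1)/2 = 31.
Position 31 falls at value 3.

3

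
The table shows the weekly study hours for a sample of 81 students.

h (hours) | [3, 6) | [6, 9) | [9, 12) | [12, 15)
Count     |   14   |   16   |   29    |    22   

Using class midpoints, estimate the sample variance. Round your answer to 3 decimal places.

9.903

Midpoints: 4.5, 7.5, 10.5, 13.5
n = 81, Σfm = 784.5, mean = 9.6852
Σfm² = 8390.25
Σf(m − x̄)² = Σfm² − (Σfm)²/n = 8390.25 − 784.5²/81 = 792.2222
Sample variance = 792.2222 / 80 = 9.9028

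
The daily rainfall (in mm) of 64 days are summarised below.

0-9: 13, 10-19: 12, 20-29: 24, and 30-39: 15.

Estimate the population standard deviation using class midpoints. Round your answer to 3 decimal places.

Midpoints: 4.5, 14.5, 24.5, 34.5
n = 64, Σfm = 1338, mean = 20.9062
Σfm² = 35046
Σf(m − x̄)² = Σfm² − (Σfm)²/n = 35046 − 1338²/64 = 7073.4375
Population variance = 7073.4375 / 64 = 110.5225
Standard deviation = √110.5225 = 10.5130

10.513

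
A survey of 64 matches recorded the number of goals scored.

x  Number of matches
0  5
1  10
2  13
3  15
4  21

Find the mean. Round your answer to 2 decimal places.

Values: 0, 1, 2, 3, 4
Σfx = 5×0 + 10×1 + 13×2 + 15×3 + 21×4 = 165
n = Σf = 64
Mean = 165 / 64 = 2.5781

2.58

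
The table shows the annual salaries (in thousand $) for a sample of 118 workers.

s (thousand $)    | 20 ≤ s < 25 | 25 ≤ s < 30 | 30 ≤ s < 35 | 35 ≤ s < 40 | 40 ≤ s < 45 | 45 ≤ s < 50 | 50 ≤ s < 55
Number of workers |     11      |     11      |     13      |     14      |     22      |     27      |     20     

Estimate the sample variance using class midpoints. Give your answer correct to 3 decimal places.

Midpoints: 22.5, 27.5, 32.5, 37.5, 42.5, 47.5, 52.5
n = 118, Σfm = 4765, mean = 40.3814
Σfm² = 203087.5
Σf(m − x̄)² = Σfm² − (Σfm)²/n = 203087.5 − 4765²/118 = 10670.3390
Sample variance = 10670.3390 / 117 = 91.1995

91.199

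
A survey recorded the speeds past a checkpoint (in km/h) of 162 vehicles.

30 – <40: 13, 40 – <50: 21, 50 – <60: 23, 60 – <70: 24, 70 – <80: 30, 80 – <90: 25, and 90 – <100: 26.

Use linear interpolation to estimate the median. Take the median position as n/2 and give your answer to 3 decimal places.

70.000

Cumulative frequencies: 13, 34, 57, 81, 111, 136, 162
n = 162; position = n/2 = 81.
This falls in the class 60 – <70: L = 60, F = 57, f = 24, h = 10.
Median ≈ 60 + ((81 − 57) / 24) × 10 = 70.0000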